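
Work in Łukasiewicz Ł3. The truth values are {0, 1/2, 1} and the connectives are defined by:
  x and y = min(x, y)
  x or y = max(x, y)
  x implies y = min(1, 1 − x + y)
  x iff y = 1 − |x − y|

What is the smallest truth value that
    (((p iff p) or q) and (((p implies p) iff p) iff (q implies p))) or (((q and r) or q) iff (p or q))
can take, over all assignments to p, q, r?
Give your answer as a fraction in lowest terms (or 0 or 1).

Take p = 1/2, q = 0, r = 0:
p iff p = 1/2 iff 1/2 = 1
(p iff p) or q = 1 or 0 = 1
p implies p = 1/2 implies 1/2 = 1
(p implies p) iff p = 1 iff 1/2 = 1/2
q implies p = 0 implies 1/2 = 1
((p implies p) iff p) iff (q implies p) = 1/2 iff 1 = 1/2
((p iff p) or q) and (((p implies p) iff p) iff (q implies p)) = 1 and 1/2 = 1/2
q and r = 0 and 0 = 0
(q and r) or q = 0 or 0 = 0
p or q = 1/2 or 0 = 1/2
((q and r) or q) iff (p or q) = 0 iff 1/2 = 1/2
(((p iff p) or q) and (((p implies p) iff p) iff (q implies p))) or (((q and r) or q) iff (p or q)) = 1/2 or 1/2 = 1/2
No assignment yields a value below 1/2, so this is the minimum.

1/2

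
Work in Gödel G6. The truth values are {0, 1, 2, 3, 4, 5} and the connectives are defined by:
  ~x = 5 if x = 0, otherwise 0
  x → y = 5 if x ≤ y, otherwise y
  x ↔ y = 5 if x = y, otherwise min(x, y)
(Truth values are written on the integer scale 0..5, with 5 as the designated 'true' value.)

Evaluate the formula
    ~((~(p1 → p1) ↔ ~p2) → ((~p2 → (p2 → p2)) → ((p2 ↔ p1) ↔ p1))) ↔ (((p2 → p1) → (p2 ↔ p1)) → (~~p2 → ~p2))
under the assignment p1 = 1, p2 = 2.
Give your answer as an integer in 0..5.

p1 → p1 = 1 → 1 = 5
~(p1 → p1) = ~5 = 0
~p2 = ~2 = 0
~(p1 → p1) ↔ ~p2 = 0 ↔ 0 = 5
~p2 = ~2 = 0
p2 → p2 = 2 → 2 = 5
~p2 → (p2 → p2) = 0 → 5 = 5
p2 ↔ p1 = 2 ↔ 1 = 1
(p2 ↔ p1) ↔ p1 = 1 ↔ 1 = 5
(~p2 → (p2 → p2)) → ((p2 ↔ p1) ↔ p1) = 5 → 5 = 5
(~(p1 → p1) ↔ ~p2) → ((~p2 → (p2 → p2)) → ((p2 ↔ p1) ↔ p1)) = 5 → 5 = 5
~((~(p1 → p1) ↔ ~p2) → ((~p2 → (p2 → p2)) → ((p2 ↔ p1) ↔ p1))) = ~5 = 0
p2 → p1 = 2 → 1 = 1
p2 ↔ p1 = 2 ↔ 1 = 1
(p2 → p1) → (p2 ↔ p1) = 1 → 1 = 5
~p2 = ~2 = 0
~~p2 = ~0 = 5
~p2 = ~2 = 0
~~p2 → ~p2 = 5 → 0 = 0
((p2 → p1) → (p2 ↔ p1)) → (~~p2 → ~p2) = 5 → 0 = 0
~((~(p1 → p1) ↔ ~p2) → ((~p2 → (p2 → p2)) → ((p2 ↔ p1) ↔ p1))) ↔ (((p2 → p1) → (p2 ↔ p1)) → (~~p2 → ~p2)) = 0 ↔ 0 = 5

5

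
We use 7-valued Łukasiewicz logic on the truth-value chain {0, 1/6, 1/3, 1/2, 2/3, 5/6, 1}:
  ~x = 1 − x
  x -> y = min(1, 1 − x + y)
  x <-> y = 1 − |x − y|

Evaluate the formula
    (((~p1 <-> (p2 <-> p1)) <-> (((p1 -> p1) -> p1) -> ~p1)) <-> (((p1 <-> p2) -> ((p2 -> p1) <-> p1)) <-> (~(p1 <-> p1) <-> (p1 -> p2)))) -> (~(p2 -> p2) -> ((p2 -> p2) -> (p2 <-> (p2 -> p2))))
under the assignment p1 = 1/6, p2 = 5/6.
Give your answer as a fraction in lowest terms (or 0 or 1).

~p1 = ~1/6 = 5/6
p2 <-> p1 = 5/6 <-> 1/6 = 1/3
~p1 <-> (p2 <-> p1) = 5/6 <-> 1/3 = 1/2
p1 -> p1 = 1/6 -> 1/6 = 1
(p1 -> p1) -> p1 = 1 -> 1/6 = 1/6
~p1 = ~1/6 = 5/6
((p1 -> p1) -> p1) -> ~p1 = 1/6 -> 5/6 = 1
(~p1 <-> (p2 <-> p1)) <-> (((p1 -> p1) -> p1) -> ~p1) = 1/2 <-> 1 = 1/2
p1 <-> p2 = 1/6 <-> 5/6 = 1/3
p2 -> p1 = 5/6 -> 1/6 = 1/3
(p2 -> p1) <-> p1 = 1/3 <-> 1/6 = 5/6
(p1 <-> p2) -> ((p2 -> p1) <-> p1) = 1/3 -> 5/6 = 1
p1 <-> p1 = 1/6 <-> 1/6 = 1
~(p1 <-> p1) = ~1 = 0
p1 -> p2 = 1/6 -> 5/6 = 1
~(p1 <-> p1) <-> (p1 -> p2) = 0 <-> 1 = 0
((p1 <-> p2) -> ((p2 -> p1) <-> p1)) <-> (~(p1 <-> p1) <-> (p1 -> p2)) = 1 <-> 0 = 0
((~p1 <-> (p2 <-> p1)) <-> (((p1 -> p1) -> p1) -> ~p1)) <-> (((p1 <-> p2) -> ((p2 -> p1) <-> p1)) <-> (~(p1 <-> p1) <-> (p1 -> p2))) = 1/2 <-> 0 = 1/2
p2 -> p2 = 5/6 -> 5/6 = 1
~(p2 -> p2) = ~1 = 0
p2 -> p2 = 5/6 -> 5/6 = 1
p2 -> p2 = 5/6 -> 5/6 = 1
p2 <-> (p2 -> p2) = 5/6 <-> 1 = 5/6
(p2 -> p2) -> (p2 <-> (p2 -> p2)) = 1 -> 5/6 = 5/6
~(p2 -> p2) -> ((p2 -> p2) -> (p2 <-> (p2 -> p2))) = 0 -> 5/6 = 1
(((~p1 <-> (p2 <-> p1)) <-> (((p1 -> p1) -> p1) -> ~p1)) <-> (((p1 <-> p2) -> ((p2 -> p1) <-> p1)) <-> (~(p1 <-> p1) <-> (p1 -> p2)))) -> (~(p2 -> p2) -> ((p2 -> p2) -> (p2 <-> (p2 -> p2)))) = 1/2 -> 1 = 1

1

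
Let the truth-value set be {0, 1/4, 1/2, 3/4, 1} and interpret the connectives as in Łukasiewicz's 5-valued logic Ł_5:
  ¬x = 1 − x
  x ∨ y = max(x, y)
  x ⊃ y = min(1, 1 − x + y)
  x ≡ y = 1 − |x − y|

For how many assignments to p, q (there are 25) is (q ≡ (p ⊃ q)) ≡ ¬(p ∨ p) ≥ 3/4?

value 1: 5 assignments (counts)
value 3/4: 4 assignments (counts)
value 1/2: 8 assignments
value 1/4: 2 assignments
value 0: 6 assignments
So 9 of the 25 assignments meet the threshold.

9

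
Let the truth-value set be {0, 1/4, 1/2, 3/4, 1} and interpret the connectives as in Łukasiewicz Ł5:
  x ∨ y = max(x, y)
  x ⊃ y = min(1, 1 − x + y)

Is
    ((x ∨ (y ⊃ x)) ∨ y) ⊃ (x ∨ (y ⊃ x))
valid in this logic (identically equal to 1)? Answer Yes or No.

Counterexample: take x = 0, y = 3/4.
y ⊃ x = 3/4 ⊃ 0 = 1/4
x ∨ (y ⊃ x) = 0 ∨ 1/4 = 1/4
(x ∨ (y ⊃ x)) ∨ y = 1/4 ∨ 3/4 = 3/4
y ⊃ x = 3/4 ⊃ 0 = 1/4
x ∨ (y ⊃ x) = 0 ∨ 1/4 = 1/4
((x ∨ (y ⊃ x)) ∨ y) ⊃ (x ∨ (y ⊃ x)) = 3/4 ⊃ 1/4 = 1/2
This gives 1/2 ≠ 1.

No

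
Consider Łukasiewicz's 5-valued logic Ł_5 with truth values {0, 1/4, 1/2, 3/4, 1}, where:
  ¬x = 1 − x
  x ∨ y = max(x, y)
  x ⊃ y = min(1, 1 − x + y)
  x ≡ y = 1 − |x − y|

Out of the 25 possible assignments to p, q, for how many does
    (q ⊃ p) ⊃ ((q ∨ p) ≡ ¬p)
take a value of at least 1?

11

value 1: 11 assignments (counts)
value 1/2: 8 assignments
value 0: 6 assignments
So 11 of the 25 assignments meet the threshold.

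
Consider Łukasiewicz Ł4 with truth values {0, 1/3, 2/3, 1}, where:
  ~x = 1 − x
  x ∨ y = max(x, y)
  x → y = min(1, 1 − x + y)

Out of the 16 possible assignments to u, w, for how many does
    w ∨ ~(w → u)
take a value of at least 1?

4

u = 0, w = 0 ↦ 0  <
u = 0, w = 1/3 ↦ 1/3  <
u = 0, w = 2/3 ↦ 2/3  <
u = 0, w = 1 ↦ 1  ≥
u = 1/3, w = 0 ↦ 0  <
u = 1/3, w = 1/3 ↦ 1/3  <
u = 1/3, w = 2/3 ↦ 2/3  <
u = 1/3, w = 1 ↦ 1  ≥
u = 2/3, w = 0 ↦ 0  <
u = 2/3, w = 1/3 ↦ 1/3  <
u = 2/3, w = 2/3 ↦ 2/3  <
u = 2/3, w = 1 ↦ 1  ≥
u = 1, w = 0 ↦ 0  <
u = 1, w = 1/3 ↦ 1/3  <
u = 1, w = 2/3 ↦ 2/3  <
u = 1, w = 1 ↦ 1  ≥
So 4 of the 16 assignments meet the threshold.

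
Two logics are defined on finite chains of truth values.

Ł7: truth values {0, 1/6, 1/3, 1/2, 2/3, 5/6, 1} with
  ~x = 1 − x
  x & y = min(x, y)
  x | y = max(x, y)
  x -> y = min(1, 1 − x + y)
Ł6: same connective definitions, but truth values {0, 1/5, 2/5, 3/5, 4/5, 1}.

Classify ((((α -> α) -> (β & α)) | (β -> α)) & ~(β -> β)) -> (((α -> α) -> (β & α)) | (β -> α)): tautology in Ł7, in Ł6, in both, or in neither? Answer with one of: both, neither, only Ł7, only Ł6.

both

In Ł7: every assignment gives 1 — tautology.
In Ł6: every assignment gives 1 — tautology.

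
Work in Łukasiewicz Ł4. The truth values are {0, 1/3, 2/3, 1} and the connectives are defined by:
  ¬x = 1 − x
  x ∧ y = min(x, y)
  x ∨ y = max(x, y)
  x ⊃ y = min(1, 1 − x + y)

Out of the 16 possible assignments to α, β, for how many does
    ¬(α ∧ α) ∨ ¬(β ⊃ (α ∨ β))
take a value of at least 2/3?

8

α = 0, β = 0 ↦ 1  ≥
α = 0, β = 1/3 ↦ 1  ≥
α = 0, β = 2/3 ↦ 1  ≥
α = 0, β = 1 ↦ 1  ≥
α = 1/3, β = 0 ↦ 2/3  ≥
α = 1/3, β = 1/3 ↦ 2/3  ≥
α = 1/3, β = 2/3 ↦ 2/3  ≥
α = 1/3, β = 1 ↦ 2/3  ≥
α = 2/3, β = 0 ↦ 1/3  <
α = 2/3, β = 1/3 ↦ 1/3  <
α = 2/3, β = 2/3 ↦ 1/3  <
α = 2/3, β = 1 ↦ 1/3  <
α = 1, β = 0 ↦ 0  <
α = 1, β = 1/3 ↦ 0  <
α = 1, β = 2/3 ↦ 0  <
α = 1, β = 1 ↦ 0  <
So 8 of the 16 assignments meet the threshold.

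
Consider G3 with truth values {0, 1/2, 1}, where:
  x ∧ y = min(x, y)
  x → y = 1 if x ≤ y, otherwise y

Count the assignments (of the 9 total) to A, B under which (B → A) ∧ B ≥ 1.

A = 0, B = 0 ↦ 0  <
A = 0, B = 1/2 ↦ 0  <
A = 0, B = 1 ↦ 0  <
A = 1/2, B = 0 ↦ 0  <
A = 1/2, B = 1/2 ↦ 1/2  <
A = 1/2, B = 1 ↦ 1/2  <
A = 1, B = 0 ↦ 0  <
A = 1, B = 1/2 ↦ 1/2  <
A = 1, B = 1 ↦ 1  ≥
So 1 of the 9 assignments meets the threshold.

1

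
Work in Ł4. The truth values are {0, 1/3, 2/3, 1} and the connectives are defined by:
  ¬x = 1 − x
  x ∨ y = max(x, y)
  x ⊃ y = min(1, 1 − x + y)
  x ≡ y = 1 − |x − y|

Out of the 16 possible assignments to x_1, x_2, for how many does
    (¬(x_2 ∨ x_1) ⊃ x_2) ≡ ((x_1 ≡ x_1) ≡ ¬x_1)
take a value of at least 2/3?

x_1 = 0, x_2 = 0 ↦ 0  <
x_1 = 0, x_2 = 1/3 ↦ 2/3  ≥
x_1 = 0, x_2 = 2/3 ↦ 1  ≥
x_1 = 0, x_2 = 1 ↦ 1  ≥
x_1 = 1/3, x_2 = 0 ↦ 2/3  ≥
x_1 = 1/3, x_2 = 1/3 ↦ 1  ≥
x_1 = 1/3, x_2 = 2/3 ↦ 2/3  ≥
x_1 = 1/3, x_2 = 1 ↦ 2/3  ≥
x_1 = 2/3, x_2 = 0 ↦ 2/3  ≥
x_1 = 2/3, x_2 = 1/3 ↦ 1/3  <
x_1 = 2/3, x_2 = 2/3 ↦ 1/3  <
x_1 = 2/3, x_2 = 1 ↦ 1/3  <
x_1 = 1, x_2 = 0 ↦ 0  <
x_1 = 1, x_2 = 1/3 ↦ 0  <
x_1 = 1, x_2 = 2/3 ↦ 0  <
x_1 = 1, x_2 = 1 ↦ 0  <
So 8 of the 16 assignments meet the threshold.

8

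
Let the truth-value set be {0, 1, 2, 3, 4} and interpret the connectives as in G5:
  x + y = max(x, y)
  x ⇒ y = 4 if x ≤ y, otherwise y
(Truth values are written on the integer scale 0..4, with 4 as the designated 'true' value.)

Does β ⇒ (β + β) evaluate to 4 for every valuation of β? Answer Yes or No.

β = 0 ↦ 4
β = 1 ↦ 4
β = 2 ↦ 4
β = 3 ↦ 4
β = 4 ↦ 4
Every assignment gives a value ≥ 4.

Yes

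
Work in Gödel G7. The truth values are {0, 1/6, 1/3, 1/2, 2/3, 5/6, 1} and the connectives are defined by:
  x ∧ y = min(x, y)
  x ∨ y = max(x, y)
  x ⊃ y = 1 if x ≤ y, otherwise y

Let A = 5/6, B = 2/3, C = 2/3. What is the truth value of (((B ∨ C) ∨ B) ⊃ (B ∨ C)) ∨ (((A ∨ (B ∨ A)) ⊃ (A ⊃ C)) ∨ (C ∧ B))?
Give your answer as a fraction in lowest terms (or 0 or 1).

1

B ∨ C = 2/3 ∨ 2/3 = 2/3
(B ∨ C) ∨ B = 2/3 ∨ 2/3 = 2/3
B ∨ C = 2/3 ∨ 2/3 = 2/3
((B ∨ C) ∨ B) ⊃ (B ∨ C) = 2/3 ⊃ 2/3 = 1
B ∨ A = 2/3 ∨ 5/6 = 5/6
A ∨ (B ∨ A) = 5/6 ∨ 5/6 = 5/6
A ⊃ C = 5/6 ⊃ 2/3 = 2/3
(A ∨ (B ∨ A)) ⊃ (A ⊃ C) = 5/6 ⊃ 2/3 = 2/3
C ∧ B = 2/3 ∧ 2/3 = 2/3
((A ∨ (B ∨ A)) ⊃ (A ⊃ C)) ∨ (C ∧ B) = 2/3 ∨ 2/3 = 2/3
(((B ∨ C) ∨ B) ⊃ (B ∨ C)) ∨ (((A ∨ (B ∨ A)) ⊃ (A ⊃ C)) ∨ (C ∧ B)) = 1 ∨ 2/3 = 1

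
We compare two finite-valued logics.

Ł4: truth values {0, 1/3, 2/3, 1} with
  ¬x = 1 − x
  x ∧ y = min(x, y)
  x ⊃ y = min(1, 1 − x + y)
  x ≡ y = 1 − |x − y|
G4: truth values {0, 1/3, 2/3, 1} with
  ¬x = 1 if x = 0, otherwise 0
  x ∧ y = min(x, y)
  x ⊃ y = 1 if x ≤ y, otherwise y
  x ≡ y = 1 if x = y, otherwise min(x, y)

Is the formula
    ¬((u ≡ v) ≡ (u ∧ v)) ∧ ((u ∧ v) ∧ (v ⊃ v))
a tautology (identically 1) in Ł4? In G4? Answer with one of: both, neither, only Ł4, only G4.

neither

In Ł4: at u = 0, v = 0 the value is 0 — not a tautology.
In G4: at u = 0, v = 0 the value is 0 — not a tautology.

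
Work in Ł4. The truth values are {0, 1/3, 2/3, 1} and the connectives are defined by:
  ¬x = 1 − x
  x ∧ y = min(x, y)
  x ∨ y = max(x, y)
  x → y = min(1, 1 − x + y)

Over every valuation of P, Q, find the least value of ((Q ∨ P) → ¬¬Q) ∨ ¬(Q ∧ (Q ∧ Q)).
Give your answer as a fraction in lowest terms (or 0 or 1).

Take P = 2/3, Q = 1/3:
Q ∨ P = 1/3 ∨ 2/3 = 2/3
¬Q = ¬1/3 = 2/3
¬¬Q = ¬2/3 = 1/3
(Q ∨ P) → ¬¬Q = 2/3 → 1/3 = 2/3
Q ∧ Q = 1/3 ∧ 1/3 = 1/3
Q ∧ (Q ∧ Q) = 1/3 ∧ 1/3 = 1/3
¬(Q ∧ (Q ∧ Q)) = ¬1/3 = 2/3
((Q ∨ P) → ¬¬Q) ∨ ¬(Q ∧ (Q ∧ Q)) = 2/3 ∨ 2/3 = 2/3
No assignment yields a value below 2/3, so this is the minimum.

2/3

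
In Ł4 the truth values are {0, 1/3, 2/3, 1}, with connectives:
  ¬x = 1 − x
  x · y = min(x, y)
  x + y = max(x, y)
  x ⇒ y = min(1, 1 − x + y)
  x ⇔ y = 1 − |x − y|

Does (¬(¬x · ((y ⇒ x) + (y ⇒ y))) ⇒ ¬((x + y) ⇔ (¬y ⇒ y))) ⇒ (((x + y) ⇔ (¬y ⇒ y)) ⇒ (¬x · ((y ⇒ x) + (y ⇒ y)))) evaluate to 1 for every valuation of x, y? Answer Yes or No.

Yes

x = 0, y = 0 ↦ 1
x = 0, y = 1/3 ↦ 1
x = 0, y = 2/3 ↦ 1
x = 0, y = 1 ↦ 1
x = 1/3, y = 0 ↦ 1
x = 1/3, y = 1/3 ↦ 1
x = 1/3, y = 2/3 ↦ 1
x = 1/3, y = 1 ↦ 1
x = 2/3, y = 0 ↦ 1
x = 2/3, y = 1/3 ↦ 1
x = 2/3, y = 2/3 ↦ 1
x = 2/3, y = 1 ↦ 1
x = 1, y = 0 ↦ 1
x = 1, y = 1/3 ↦ 1
x = 1, y = 2/3 ↦ 1
x = 1, y = 1 ↦ 1
Every assignment gives a value ≥ 1.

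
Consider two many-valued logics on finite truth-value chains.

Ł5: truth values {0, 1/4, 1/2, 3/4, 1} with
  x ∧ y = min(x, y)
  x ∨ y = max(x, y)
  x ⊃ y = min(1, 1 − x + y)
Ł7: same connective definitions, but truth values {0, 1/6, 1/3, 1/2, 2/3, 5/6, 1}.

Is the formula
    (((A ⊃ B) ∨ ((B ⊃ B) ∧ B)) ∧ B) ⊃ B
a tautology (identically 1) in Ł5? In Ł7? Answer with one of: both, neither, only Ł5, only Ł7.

both

In Ł5: every assignment gives 1 — tautology.
In Ł7: every assignment gives 1 — tautology.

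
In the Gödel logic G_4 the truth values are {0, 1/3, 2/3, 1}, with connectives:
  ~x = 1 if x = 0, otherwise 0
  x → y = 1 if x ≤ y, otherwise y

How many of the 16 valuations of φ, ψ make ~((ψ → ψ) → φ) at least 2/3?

4

φ = 0, ψ = 0 ↦ 1  ≥
φ = 0, ψ = 1/3 ↦ 1  ≥
φ = 0, ψ = 2/3 ↦ 1  ≥
φ = 0, ψ = 1 ↦ 1  ≥
φ = 1/3, ψ = 0 ↦ 0  <
φ = 1/3, ψ = 1/3 ↦ 0  <
φ = 1/3, ψ = 2/3 ↦ 0  <
φ = 1/3, ψ = 1 ↦ 0  <
φ = 2/3, ψ = 0 ↦ 0  <
φ = 2/3, ψ = 1/3 ↦ 0  <
φ = 2/3, ψ = 2/3 ↦ 0  <
φ = 2/3, ψ = 1 ↦ 0  <
φ = 1, ψ = 0 ↦ 0  <
φ = 1, ψ = 1/3 ↦ 0  <
φ = 1, ψ = 2/3 ↦ 0  <
φ = 1, ψ = 1 ↦ 0  <
So 4 of the 16 assignments meet the threshold.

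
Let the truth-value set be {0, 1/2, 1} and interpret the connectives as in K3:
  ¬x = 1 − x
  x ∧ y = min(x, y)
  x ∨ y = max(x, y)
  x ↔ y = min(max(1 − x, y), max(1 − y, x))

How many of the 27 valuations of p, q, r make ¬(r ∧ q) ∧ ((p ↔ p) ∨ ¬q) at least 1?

value 1: 13 assignments (counts)
value 1/2: 11 assignments
value 0: 3 assignments
So 13 of the 27 assignments meet the threshold.

13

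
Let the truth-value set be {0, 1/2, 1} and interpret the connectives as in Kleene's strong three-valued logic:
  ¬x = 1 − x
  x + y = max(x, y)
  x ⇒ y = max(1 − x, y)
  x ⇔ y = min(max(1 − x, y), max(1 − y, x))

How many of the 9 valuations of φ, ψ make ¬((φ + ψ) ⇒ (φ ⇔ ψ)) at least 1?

φ = 0, ψ = 0 ↦ 0  <
φ = 0, ψ = 1/2 ↦ 1/2  <
φ = 0, ψ = 1 ↦ 1  ≥
φ = 1/2, ψ = 0 ↦ 1/2  <
φ = 1/2, ψ = 1/2 ↦ 1/2  <
φ = 1/2, ψ = 1 ↦ 1/2  <
φ = 1, ψ = 0 ↦ 1  ≥
φ = 1, ψ = 1/2 ↦ 1/2  <
φ = 1, ψ = 1 ↦ 0  <
So 2 of the 9 assignments meet the threshold.

2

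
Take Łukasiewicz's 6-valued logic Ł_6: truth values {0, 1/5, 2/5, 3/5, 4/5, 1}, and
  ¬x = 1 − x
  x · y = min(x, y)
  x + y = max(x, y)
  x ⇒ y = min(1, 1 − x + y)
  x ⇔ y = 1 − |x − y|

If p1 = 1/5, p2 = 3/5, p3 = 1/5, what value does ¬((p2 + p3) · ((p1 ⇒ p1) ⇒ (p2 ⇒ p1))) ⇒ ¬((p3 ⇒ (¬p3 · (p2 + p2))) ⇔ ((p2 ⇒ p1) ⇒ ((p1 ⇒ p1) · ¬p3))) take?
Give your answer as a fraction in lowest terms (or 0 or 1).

p2 + p3 = 3/5 + 1/5 = 3/5
p1 ⇒ p1 = 1/5 ⇒ 1/5 = 1
p2 ⇒ p1 = 3/5 ⇒ 1/5 = 3/5
(p1 ⇒ p1) ⇒ (p2 ⇒ p1) = 1 ⇒ 3/5 = 3/5
(p2 + p3) · ((p1 ⇒ p1) ⇒ (p2 ⇒ p1)) = 3/5 · 3/5 = 3/5
¬((p2 + p3) · ((p1 ⇒ p1) ⇒ (p2 ⇒ p1))) = ¬3/5 = 2/5
¬p3 = ¬1/5 = 4/5
p2 + p2 = 3/5 + 3/5 = 3/5
¬p3 · (p2 + p2) = 4/5 · 3/5 = 3/5
p3 ⇒ (¬p3 · (p2 + p2)) = 1/5 ⇒ 3/5 = 1
p2 ⇒ p1 = 3/5 ⇒ 1/5 = 3/5
p1 ⇒ p1 = 1/5 ⇒ 1/5 = 1
¬p3 = ¬1/5 = 4/5
(p1 ⇒ p1) · ¬p3 = 1 · 4/5 = 4/5
(p2 ⇒ p1) ⇒ ((p1 ⇒ p1) · ¬p3) = 3/5 ⇒ 4/5 = 1
(p3 ⇒ (¬p3 · (p2 + p2))) ⇔ ((p2 ⇒ p1) ⇒ ((p1 ⇒ p1) · ¬p3)) = 1 ⇔ 1 = 1
¬((p3 ⇒ (¬p3 · (p2 + p2))) ⇔ ((p2 ⇒ p1) ⇒ ((p1 ⇒ p1) · ¬p3))) = ¬1 = 0
¬((p2 + p3) · ((p1 ⇒ p1) ⇒ (p2 ⇒ p1))) ⇒ ¬((p3 ⇒ (¬p3 · (p2 + p2))) ⇔ ((p2 ⇒ p1) ⇒ ((p1 ⇒ p1) · ¬p3))) = 2/5 ⇒ 0 = 3/5

3/5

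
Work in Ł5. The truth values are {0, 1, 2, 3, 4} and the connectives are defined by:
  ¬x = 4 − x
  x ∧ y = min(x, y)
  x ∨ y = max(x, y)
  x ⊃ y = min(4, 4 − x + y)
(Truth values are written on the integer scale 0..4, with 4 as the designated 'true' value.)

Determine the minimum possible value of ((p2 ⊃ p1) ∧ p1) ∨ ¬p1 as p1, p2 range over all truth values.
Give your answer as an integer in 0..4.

2

Take p1 = 2, p2 = 0:
p2 ⊃ p1 = 0 ⊃ 2 = 4
(p2 ⊃ p1) ∧ p1 = 4 ∧ 2 = 2
¬p1 = ¬2 = 2
((p2 ⊃ p1) ∧ p1) ∨ ¬p1 = 2 ∨ 2 = 2
No assignment yields a value below 2, so this is the minimum.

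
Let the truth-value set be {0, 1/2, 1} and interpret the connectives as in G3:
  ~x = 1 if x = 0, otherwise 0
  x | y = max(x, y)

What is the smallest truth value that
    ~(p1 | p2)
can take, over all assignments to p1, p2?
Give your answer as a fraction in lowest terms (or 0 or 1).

0

Take p1 = 0, p2 = 1/2:
p1 | p2 = 0 | 1/2 = 1/2
~(p1 | p2) = ~1/2 = 0
No assignment yields a value below 0, so this is the minimum.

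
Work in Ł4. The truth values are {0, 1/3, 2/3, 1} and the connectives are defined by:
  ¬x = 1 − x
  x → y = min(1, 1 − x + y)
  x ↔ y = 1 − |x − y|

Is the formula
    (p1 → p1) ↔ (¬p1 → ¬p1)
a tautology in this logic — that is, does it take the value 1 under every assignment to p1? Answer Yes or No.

Yes

p1 = 0 ↦ 1
p1 = 1/3 ↦ 1
p1 = 2/3 ↦ 1
p1 = 1 ↦ 1
Every assignment gives a value ≥ 1.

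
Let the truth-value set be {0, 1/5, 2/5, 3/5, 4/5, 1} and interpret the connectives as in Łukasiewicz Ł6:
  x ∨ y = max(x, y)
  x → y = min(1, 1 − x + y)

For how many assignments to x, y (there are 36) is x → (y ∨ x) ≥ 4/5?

36

value 1: 36 assignments (counts)
So 36 of the 36 assignments meet the threshold.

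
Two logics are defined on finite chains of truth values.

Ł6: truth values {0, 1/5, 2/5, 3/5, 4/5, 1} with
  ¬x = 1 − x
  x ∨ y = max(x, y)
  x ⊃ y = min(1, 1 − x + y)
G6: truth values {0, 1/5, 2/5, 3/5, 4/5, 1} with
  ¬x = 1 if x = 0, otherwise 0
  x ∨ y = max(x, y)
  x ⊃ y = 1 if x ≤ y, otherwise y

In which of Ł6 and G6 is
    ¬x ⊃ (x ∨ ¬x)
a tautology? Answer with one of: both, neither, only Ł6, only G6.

both

In Ł6: every assignment gives 1 — tautology.
In G6: every assignment gives 1 — tautology.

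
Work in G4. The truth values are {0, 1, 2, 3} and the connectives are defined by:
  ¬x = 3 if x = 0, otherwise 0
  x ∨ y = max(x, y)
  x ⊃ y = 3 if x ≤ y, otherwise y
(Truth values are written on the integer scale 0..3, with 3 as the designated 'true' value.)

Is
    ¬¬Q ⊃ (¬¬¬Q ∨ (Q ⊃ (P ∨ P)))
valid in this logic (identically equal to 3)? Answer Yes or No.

No

Counterexample: take P = 0, Q = 1.
¬Q = ¬1 = 0
¬¬Q = ¬0 = 3
¬Q = ¬1 = 0
¬¬Q = ¬0 = 3
¬¬¬Q = ¬3 = 0
P ∨ P = 0 ∨ 0 = 0
Q ⊃ (P ∨ P) = 1 ⊃ 0 = 0
¬¬¬Q ∨ (Q ⊃ (P ∨ P)) = 0 ∨ 0 = 0
¬¬Q ⊃ (¬¬¬Q ∨ (Q ⊃ (P ∨ P))) = 3 ⊃ 0 = 0
This gives 0 ≠ 3.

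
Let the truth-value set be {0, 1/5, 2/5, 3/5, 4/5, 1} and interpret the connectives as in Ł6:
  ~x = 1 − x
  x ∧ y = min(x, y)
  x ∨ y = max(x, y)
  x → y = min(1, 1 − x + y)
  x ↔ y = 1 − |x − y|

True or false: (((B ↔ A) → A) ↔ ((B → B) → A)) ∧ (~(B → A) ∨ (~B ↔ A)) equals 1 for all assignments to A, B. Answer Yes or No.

Counterexample: take A = 0, B = 0.
B ↔ A = 0 ↔ 0 = 1
(B ↔ A) → A = 1 → 0 = 0
B → B = 0 → 0 = 1
(B → B) → A = 1 → 0 = 0
((B ↔ A) → A) ↔ ((B → B) → A) = 0 ↔ 0 = 1
B → A = 0 → 0 = 1
~(B → A) = ~1 = 0
~B = ~0 = 1
~B ↔ A = 1 ↔ 0 = 0
~(B → A) ∨ (~B ↔ A) = 0 ∨ 0 = 0
(((B ↔ A) → A) ↔ ((B → B) → A)) ∧ (~(B → A) ∨ (~B ↔ A)) = 1 ∧ 0 = 0
This gives 0 ≠ 1.

No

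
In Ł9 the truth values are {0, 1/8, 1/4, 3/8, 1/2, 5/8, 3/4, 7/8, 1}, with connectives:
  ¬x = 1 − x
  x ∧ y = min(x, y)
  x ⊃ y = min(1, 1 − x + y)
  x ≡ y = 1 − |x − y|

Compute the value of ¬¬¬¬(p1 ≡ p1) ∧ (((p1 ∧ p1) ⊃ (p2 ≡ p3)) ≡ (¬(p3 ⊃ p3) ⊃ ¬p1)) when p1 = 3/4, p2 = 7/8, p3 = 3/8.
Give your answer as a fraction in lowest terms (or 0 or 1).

3/4

p1 ≡ p1 = 3/4 ≡ 3/4 = 1
¬(p1 ≡ p1) = ¬1 = 0
¬¬(p1 ≡ p1) = ¬0 = 1
¬¬¬(p1 ≡ p1) = ¬1 = 0
¬¬¬¬(p1 ≡ p1) = ¬0 = 1
p1 ∧ p1 = 3/4 ∧ 3/4 = 3/4
p2 ≡ p3 = 7/8 ≡ 3/8 = 1/2
(p1 ∧ p1) ⊃ (p2 ≡ p3) = 3/4 ⊃ 1/2 = 3/4
p3 ⊃ p3 = 3/8 ⊃ 3/8 = 1
¬(p3 ⊃ p3) = ¬1 = 0
¬p1 = ¬3/4 = 1/4
¬(p3 ⊃ p3) ⊃ ¬p1 = 0 ⊃ 1/4 = 1
((p1 ∧ p1) ⊃ (p2 ≡ p3)) ≡ (¬(p3 ⊃ p3) ⊃ ¬p1) = 3/4 ≡ 1 = 3/4
¬¬¬¬(p1 ≡ p1) ∧ (((p1 ∧ p1) ⊃ (p2 ≡ p3)) ≡ (¬(p3 ⊃ p3) ⊃ ¬p1)) = 1 ∧ 3/4 = 3/4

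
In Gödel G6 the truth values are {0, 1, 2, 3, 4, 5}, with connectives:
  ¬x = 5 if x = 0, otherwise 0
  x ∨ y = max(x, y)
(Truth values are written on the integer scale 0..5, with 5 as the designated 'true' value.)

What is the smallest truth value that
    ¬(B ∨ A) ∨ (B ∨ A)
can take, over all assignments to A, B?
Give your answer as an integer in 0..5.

Take A = 0, B = 1:
B ∨ A = 1 ∨ 0 = 1
¬(B ∨ A) = ¬1 = 0
B ∨ A = 1 ∨ 0 = 1
¬(B ∨ A) ∨ (B ∨ A) = 0 ∨ 1 = 1
No assignment yields a value below 1, so this is the minimum.

1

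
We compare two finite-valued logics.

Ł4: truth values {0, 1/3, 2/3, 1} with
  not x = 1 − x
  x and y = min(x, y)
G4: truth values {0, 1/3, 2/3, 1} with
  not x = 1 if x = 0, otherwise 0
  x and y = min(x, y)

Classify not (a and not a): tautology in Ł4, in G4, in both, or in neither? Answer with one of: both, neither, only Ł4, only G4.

only G4

In Ł4: at a = 1/3 the value is 2/3 — not a tautology.
In G4: every assignment gives 1 — tautology.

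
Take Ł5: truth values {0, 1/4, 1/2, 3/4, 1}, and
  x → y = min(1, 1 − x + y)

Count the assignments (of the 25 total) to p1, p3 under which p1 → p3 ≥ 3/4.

value 1: 15 assignments (counts)
value 3/4: 4 assignments (counts)
value 1/2: 3 assignments
value 1/4: 2 assignments
value 0: 1 assignment
So 19 of the 25 assignments meet the threshold.

19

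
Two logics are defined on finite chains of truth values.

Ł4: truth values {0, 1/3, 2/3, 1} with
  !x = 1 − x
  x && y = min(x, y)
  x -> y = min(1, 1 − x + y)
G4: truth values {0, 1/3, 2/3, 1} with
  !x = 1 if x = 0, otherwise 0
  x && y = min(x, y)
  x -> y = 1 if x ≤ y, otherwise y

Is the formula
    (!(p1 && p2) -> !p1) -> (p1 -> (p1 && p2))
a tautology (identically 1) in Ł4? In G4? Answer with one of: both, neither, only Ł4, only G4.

In Ł4: every assignment gives 1 — tautology.
In G4: at p1 = 2/3, p2 = 1/3 the value is 1/3 — not a tautology.

only Ł4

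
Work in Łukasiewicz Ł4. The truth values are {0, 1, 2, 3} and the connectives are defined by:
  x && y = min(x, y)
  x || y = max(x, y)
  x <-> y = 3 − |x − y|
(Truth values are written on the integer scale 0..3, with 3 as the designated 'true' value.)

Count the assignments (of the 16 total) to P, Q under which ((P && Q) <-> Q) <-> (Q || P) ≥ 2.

11

P = 0, Q = 0 ↦ 0  <
P = 0, Q = 1 ↦ 2  ≥
P = 0, Q = 2 ↦ 2  ≥
P = 0, Q = 3 ↦ 0  <
P = 1, Q = 0 ↦ 1  <
P = 1, Q = 1 ↦ 1  <
P = 1, Q = 2 ↦ 3  ≥
P = 1, Q = 3 ↦ 1  <
P = 2, Q = 0 ↦ 2  ≥
P = 2, Q = 1 ↦ 2  ≥
P = 2, Q = 2 ↦ 2  ≥
P = 2, Q = 3 ↦ 2  ≥
P = 3, Q = 0 ↦ 3  ≥
P = 3, Q = 1 ↦ 3  ≥
P = 3, Q = 2 ↦ 3  ≥
P = 3, Q = 3 ↦ 3  ≥
So 11 of the 16 assignments meet the threshold.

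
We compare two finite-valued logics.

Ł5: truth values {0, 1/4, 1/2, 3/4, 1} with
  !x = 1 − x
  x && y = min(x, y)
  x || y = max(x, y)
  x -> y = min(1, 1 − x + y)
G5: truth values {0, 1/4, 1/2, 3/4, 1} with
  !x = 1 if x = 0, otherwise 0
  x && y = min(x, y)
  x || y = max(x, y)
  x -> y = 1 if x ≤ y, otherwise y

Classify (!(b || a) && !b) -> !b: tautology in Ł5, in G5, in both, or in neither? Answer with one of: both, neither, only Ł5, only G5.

both

In Ł5: every assignment gives 1 — tautology.
In G5: every assignment gives 1 — tautology.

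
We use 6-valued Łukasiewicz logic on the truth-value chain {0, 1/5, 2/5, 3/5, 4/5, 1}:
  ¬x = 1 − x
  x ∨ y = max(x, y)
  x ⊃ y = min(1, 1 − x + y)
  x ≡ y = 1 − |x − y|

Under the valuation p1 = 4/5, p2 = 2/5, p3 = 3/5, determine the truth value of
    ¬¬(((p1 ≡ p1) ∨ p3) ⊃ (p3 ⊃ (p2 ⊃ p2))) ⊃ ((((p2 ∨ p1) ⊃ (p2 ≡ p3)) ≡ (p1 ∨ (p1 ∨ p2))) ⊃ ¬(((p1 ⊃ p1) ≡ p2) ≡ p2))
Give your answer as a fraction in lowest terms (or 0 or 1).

p1 ≡ p1 = 4/5 ≡ 4/5 = 1
(p1 ≡ p1) ∨ p3 = 1 ∨ 3/5 = 1
p2 ⊃ p2 = 2/5 ⊃ 2/5 = 1
p3 ⊃ (p2 ⊃ p2) = 3/5 ⊃ 1 = 1
((p1 ≡ p1) ∨ p3) ⊃ (p3 ⊃ (p2 ⊃ p2)) = 1 ⊃ 1 = 1
¬(((p1 ≡ p1) ∨ p3) ⊃ (p3 ⊃ (p2 ⊃ p2))) = ¬1 = 0
¬¬(((p1 ≡ p1) ∨ p3) ⊃ (p3 ⊃ (p2 ⊃ p2))) = ¬0 = 1
p2 ∨ p1 = 2/5 ∨ 4/5 = 4/5
p2 ≡ p3 = 2/5 ≡ 3/5 = 4/5
(p2 ∨ p1) ⊃ (p2 ≡ p3) = 4/5 ⊃ 4/5 = 1
p1 ∨ p2 = 4/5 ∨ 2/5 = 4/5
p1 ∨ (p1 ∨ p2) = 4/5 ∨ 4/5 = 4/5
((p2 ∨ p1) ⊃ (p2 ≡ p3)) ≡ (p1 ∨ (p1 ∨ p2)) = 1 ≡ 4/5 = 4/5
p1 ⊃ p1 = 4/5 ⊃ 4/5 = 1
(p1 ⊃ p1) ≡ p2 = 1 ≡ 2/5 = 2/5
((p1 ⊃ p1) ≡ p2) ≡ p2 = 2/5 ≡ 2/5 = 1
¬(((p1 ⊃ p1) ≡ p2) ≡ p2) = ¬1 = 0
(((p2 ∨ p1) ⊃ (p2 ≡ p3)) ≡ (p1 ∨ (p1 ∨ p2))) ⊃ ¬(((p1 ⊃ p1) ≡ p2) ≡ p2) = 4/5 ⊃ 0 = 1/5
¬¬(((p1 ≡ p1) ∨ p3) ⊃ (p3 ⊃ (p2 ⊃ p2))) ⊃ ((((p2 ∨ p1) ⊃ (p2 ≡ p3)) ≡ (p1 ∨ (p1 ∨ p2))) ⊃ ¬(((p1 ⊃ p1) ≡ p2) ≡ p2)) = 1 ⊃ 1/5 = 1/5

1/5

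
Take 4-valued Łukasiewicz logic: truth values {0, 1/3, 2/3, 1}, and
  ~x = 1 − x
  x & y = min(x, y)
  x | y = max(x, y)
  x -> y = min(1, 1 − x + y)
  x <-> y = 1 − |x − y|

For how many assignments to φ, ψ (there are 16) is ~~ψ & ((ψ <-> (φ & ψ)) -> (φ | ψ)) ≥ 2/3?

8

φ = 0, ψ = 0 ↦ 0  <
φ = 0, ψ = 1/3 ↦ 1/3  <
φ = 0, ψ = 2/3 ↦ 2/3  ≥
φ = 0, ψ = 1 ↦ 1  ≥
φ = 1/3, ψ = 0 ↦ 0  <
φ = 1/3, ψ = 1/3 ↦ 1/3  <
φ = 1/3, ψ = 2/3 ↦ 2/3  ≥
φ = 1/3, ψ = 1 ↦ 1  ≥
φ = 2/3, ψ = 0 ↦ 0  <
φ = 2/3, ψ = 1/3 ↦ 1/3  <
φ = 2/3, ψ = 2/3 ↦ 2/3  ≥
φ = 2/3, ψ = 1 ↦ 1  ≥
φ = 1, ψ = 0 ↦ 0  <
φ = 1, ψ = 1/3 ↦ 1/3  <
φ = 1, ψ = 2/3 ↦ 2/3  ≥
φ = 1, ψ = 1 ↦ 1  ≥
So 8 of the 16 assignments meet the threshold.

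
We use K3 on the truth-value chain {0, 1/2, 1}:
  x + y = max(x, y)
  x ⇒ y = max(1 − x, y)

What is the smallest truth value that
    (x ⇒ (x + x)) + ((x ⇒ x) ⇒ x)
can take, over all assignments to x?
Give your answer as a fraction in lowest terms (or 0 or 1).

Take x = 1/2:
x + x = 1/2 + 1/2 = 1/2
x ⇒ (x + x) = 1/2 ⇒ 1/2 = 1/2
x ⇒ x = 1/2 ⇒ 1/2 = 1/2
(x ⇒ x) ⇒ x = 1/2 ⇒ 1/2 = 1/2
(x ⇒ (x + x)) + ((x ⇒ x) ⇒ x) = 1/2 + 1/2 = 1/2
No assignment yields a value below 1/2, so this is the minimum.

1/2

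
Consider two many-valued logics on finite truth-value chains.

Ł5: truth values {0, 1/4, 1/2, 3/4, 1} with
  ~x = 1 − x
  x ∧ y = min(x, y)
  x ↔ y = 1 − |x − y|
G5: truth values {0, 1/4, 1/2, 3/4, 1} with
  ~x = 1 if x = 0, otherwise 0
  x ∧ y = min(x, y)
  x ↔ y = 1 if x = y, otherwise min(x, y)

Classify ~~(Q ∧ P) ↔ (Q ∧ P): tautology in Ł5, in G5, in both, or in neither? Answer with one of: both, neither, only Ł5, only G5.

only Ł5

In Ł5: every assignment gives 1 — tautology.
In G5: at P = 1/4, Q = 1/4 the value is 1/4 — not a tautology.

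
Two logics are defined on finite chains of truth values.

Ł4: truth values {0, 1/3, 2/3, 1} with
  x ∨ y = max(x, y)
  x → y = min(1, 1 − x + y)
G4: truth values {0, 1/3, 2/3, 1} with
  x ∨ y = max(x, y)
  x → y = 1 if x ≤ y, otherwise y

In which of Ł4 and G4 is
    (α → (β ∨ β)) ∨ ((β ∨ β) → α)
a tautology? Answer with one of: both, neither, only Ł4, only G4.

In Ł4: every assignment gives 1 — tautology.
In G4: every assignment gives 1 — tautology.

both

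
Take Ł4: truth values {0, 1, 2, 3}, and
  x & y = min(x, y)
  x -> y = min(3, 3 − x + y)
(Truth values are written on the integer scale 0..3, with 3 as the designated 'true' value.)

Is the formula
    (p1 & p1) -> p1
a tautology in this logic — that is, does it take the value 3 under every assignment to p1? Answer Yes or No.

p1 = 0 ↦ 3
p1 = 1 ↦ 3
p1 = 2 ↦ 3
p1 = 3 ↦ 3
Every assignment gives a value ≥ 3.

Yes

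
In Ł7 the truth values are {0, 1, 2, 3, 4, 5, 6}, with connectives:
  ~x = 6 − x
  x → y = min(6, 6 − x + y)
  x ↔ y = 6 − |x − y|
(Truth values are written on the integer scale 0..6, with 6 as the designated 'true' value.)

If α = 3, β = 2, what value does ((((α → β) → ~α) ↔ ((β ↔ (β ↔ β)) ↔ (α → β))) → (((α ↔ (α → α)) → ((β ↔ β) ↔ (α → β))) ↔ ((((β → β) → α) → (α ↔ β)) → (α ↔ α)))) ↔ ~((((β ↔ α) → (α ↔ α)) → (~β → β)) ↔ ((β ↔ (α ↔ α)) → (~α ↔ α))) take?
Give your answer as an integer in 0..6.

2

α → β = 3 → 2 = 5
~α = ~3 = 3
(α → β) → ~α = 5 → 3 = 4
β ↔ β = 2 ↔ 2 = 6
β ↔ (β ↔ β) = 2 ↔ 6 = 2
α → β = 3 → 2 = 5
(β ↔ (β ↔ β)) ↔ (α → β) = 2 ↔ 5 = 3
((α → β) → ~α) ↔ ((β ↔ (β ↔ β)) ↔ (α → β)) = 4 ↔ 3 = 5
α → α = 3 → 3 = 6
α ↔ (α → α) = 3 ↔ 6 = 3
β ↔ β = 2 ↔ 2 = 6
α → β = 3 → 2 = 5
(β ↔ β) ↔ (α → β) = 6 ↔ 5 = 5
(α ↔ (α → α)) → ((β ↔ β) ↔ (α → β)) = 3 → 5 = 6
β → β = 2 → 2 = 6
(β → β) → α = 6 → 3 = 3
α ↔ β = 3 ↔ 2 = 5
((β → β) → α) → (α ↔ β) = 3 → 5 = 6
α ↔ α = 3 ↔ 3 = 6
(((β → β) → α) → (α ↔ β)) → (α ↔ α) = 6 → 6 = 6
((α ↔ (α → α)) → ((β ↔ β) ↔ (α → β))) ↔ ((((β → β) → α) → (α ↔ β)) → (α ↔ α)) = 6 ↔ 6 = 6
(((α → β) → ~α) ↔ ((β ↔ (β ↔ β)) ↔ (α → β))) → (((α ↔ (α → α)) → ((β ↔ β) ↔ (α → β))) ↔ ((((β → β) → α) → (α ↔ β)) → (α ↔ α))) = 5 → 6 = 6
β ↔ α = 2 ↔ 3 = 5
α ↔ α = 3 ↔ 3 = 6
(β ↔ α) → (α ↔ α) = 5 → 6 = 6
~β = ~2 = 4
~β → β = 4 → 2 = 4
((β ↔ α) → (α ↔ α)) → (~β → β) = 6 → 4 = 4
α ↔ α = 3 ↔ 3 = 6
β ↔ (α ↔ α) = 2 ↔ 6 = 2
~α = ~3 = 3
~α ↔ α = 3 ↔ 3 = 6
(β ↔ (α ↔ α)) → (~α ↔ α) = 2 → 6 = 6
(((β ↔ α) → (α ↔ α)) → (~β → β)) ↔ ((β ↔ (α ↔ α)) → (~α ↔ α)) = 4 ↔ 6 = 4
~((((β ↔ α) → (α ↔ α)) → (~β → β)) ↔ ((β ↔ (α ↔ α)) → (~α ↔ α))) = ~4 = 2
((((α → β) → ~α) ↔ ((β ↔ (β ↔ β)) ↔ (α → β))) → (((α ↔ (α → α)) → ((β ↔ β) ↔ (α → β))) ↔ ((((β → β) → α) → (α ↔ β)) → (α ↔ α)))) ↔ ~((((β ↔ α) → (α ↔ α)) → (~β → β)) ↔ ((β ↔ (α ↔ α)) → (~α ↔ α))) = 6 ↔ 2 = 2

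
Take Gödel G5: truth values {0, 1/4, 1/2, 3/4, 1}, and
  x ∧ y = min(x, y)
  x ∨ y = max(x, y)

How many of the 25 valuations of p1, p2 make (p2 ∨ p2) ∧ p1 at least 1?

value 1: 1 assignment (counts)
value 3/4: 3 assignments
value 1/2: 5 assignments
value 1/4: 7 assignments
value 0: 9 assignments
So 1 of the 25 assignments meets the threshold.

1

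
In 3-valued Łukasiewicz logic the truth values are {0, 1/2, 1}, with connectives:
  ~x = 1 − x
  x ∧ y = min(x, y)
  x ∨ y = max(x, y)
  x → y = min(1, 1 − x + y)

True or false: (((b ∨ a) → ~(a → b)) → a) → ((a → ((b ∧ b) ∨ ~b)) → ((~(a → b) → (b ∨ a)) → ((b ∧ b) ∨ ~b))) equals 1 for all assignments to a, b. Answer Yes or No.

Counterexample: take a = 1/2, b = 1/2.
b ∨ a = 1/2 ∨ 1/2 = 1/2
a → b = 1/2 → 1/2 = 1
~(a → b) = ~1 = 0
(b ∨ a) → ~(a → b) = 1/2 → 0 = 1/2
((b ∨ a) → ~(a → b)) → a = 1/2 → 1/2 = 1
b ∧ b = 1/2 ∧ 1/2 = 1/2
~b = ~1/2 = 1/2
(b ∧ b) ∨ ~b = 1/2 ∨ 1/2 = 1/2
a → ((b ∧ b) ∨ ~b) = 1/2 → 1/2 = 1
a → b = 1/2 → 1/2 = 1
~(a → b) = ~1 = 0
b ∨ a = 1/2 ∨ 1/2 = 1/2
~(a → b) → (b ∨ a) = 0 → 1/2 = 1
b ∧ b = 1/2 ∧ 1/2 = 1/2
~b = ~1/2 = 1/2
(b ∧ b) ∨ ~b = 1/2 ∨ 1/2 = 1/2
(~(a → b) → (b ∨ a)) → ((b ∧ b) ∨ ~b) = 1 → 1/2 = 1/2
(a → ((b ∧ b) ∨ ~b)) → ((~(a → b) → (b ∨ a)) → ((b ∧ b) ∨ ~b)) = 1 → 1/2 = 1/2
(((b ∨ a) → ~(a → b)) → a) → ((a → ((b ∧ b) ∨ ~b)) → ((~(a → b) → (b ∨ a)) → ((b ∧ b) ∨ ~b))) = 1 → 1/2 = 1/2
This gives 1/2 ≠ 1.

No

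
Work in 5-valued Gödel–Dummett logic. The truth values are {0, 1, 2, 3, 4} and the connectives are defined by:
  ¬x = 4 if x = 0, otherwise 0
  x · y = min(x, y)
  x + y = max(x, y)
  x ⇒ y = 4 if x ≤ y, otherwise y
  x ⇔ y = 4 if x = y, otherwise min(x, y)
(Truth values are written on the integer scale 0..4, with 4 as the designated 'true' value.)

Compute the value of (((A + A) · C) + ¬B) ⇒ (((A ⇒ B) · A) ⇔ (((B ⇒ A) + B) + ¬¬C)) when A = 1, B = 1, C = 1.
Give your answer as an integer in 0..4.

4

A + A = 1 + 1 = 1
(A + A) · C = 1 · 1 = 1
¬B = ¬1 = 0
((A + A) · C) + ¬B = 1 + 0 = 1
A ⇒ B = 1 ⇒ 1 = 4
(A ⇒ B) · A = 4 · 1 = 1
B ⇒ A = 1 ⇒ 1 = 4
(B ⇒ A) + B = 4 + 1 = 4
¬C = ¬1 = 0
¬¬C = ¬0 = 4
((B ⇒ A) + B) + ¬¬C = 4 + 4 = 4
((A ⇒ B) · A) ⇔ (((B ⇒ A) + B) + ¬¬C) = 1 ⇔ 4 = 1
(((A + A) · C) + ¬B) ⇒ (((A ⇒ B) · A) ⇔ (((B ⇒ A) + B) + ¬¬C)) = 1 ⇒ 1 = 4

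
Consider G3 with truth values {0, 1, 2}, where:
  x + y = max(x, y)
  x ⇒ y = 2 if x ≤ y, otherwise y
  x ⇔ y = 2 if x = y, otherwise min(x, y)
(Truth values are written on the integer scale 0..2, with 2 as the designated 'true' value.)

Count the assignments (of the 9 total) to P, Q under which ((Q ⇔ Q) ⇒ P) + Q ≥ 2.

P = 0, Q = 0 ↦ 0  <
P = 0, Q = 1 ↦ 1  <
P = 0, Q = 2 ↦ 2  ≥
P = 1, Q = 0 ↦ 1  <
P = 1, Q = 1 ↦ 1  <
P = 1, Q = 2 ↦ 2  ≥
P = 2, Q = 0 ↦ 2  ≥
P = 2, Q = 1 ↦ 2  ≥
P = 2, Q = 2 ↦ 2  ≥
So 5 of the 9 assignments meet the threshold.

5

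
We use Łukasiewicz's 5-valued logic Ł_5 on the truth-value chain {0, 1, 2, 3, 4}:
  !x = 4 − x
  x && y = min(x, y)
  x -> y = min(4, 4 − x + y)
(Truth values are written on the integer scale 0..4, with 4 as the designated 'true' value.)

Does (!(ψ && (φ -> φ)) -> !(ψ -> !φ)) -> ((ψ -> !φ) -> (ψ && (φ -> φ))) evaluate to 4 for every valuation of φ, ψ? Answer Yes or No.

At φ = 4, ψ = 3, for instance:
φ -> φ = 4 -> 4 = 4
ψ && (φ -> φ) = 3 && 4 = 3
!(ψ && (φ -> φ)) = !3 = 1
!φ = !4 = 0
ψ -> !φ = 3 -> 0 = 1
!(ψ -> !φ) = !1 = 3
!(ψ && (φ -> φ)) -> !(ψ -> !φ) = 1 -> 3 = 4
(ψ -> !φ) -> (ψ && (φ -> φ)) = 1 -> 3 = 4
(!(ψ && (φ -> φ)) -> !(ψ -> !φ)) -> ((ψ -> !φ) -> (ψ && (φ -> φ))) = 4 -> 4 = 4
and checking the remaining 24 assignments likewise gives ≥ 4 in every case.

Yes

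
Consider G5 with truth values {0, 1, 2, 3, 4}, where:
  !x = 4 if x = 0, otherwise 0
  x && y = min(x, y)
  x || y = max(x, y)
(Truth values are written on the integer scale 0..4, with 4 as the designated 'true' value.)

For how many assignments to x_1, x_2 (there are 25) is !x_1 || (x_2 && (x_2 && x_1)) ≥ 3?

9

value 4: 6 assignments (counts)
value 3: 3 assignments (counts)
value 2: 5 assignments
value 1: 7 assignments
value 0: 4 assignments
So 9 of the 25 assignments meet the threshold.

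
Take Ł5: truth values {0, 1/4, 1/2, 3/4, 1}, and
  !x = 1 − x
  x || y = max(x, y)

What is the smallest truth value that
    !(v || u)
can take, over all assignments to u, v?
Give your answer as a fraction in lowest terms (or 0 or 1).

0

Take u = 0, v = 1:
v || u = 1 || 0 = 1
!(v || u) = !1 = 0
No assignment yields a value below 0, so this is the minimum.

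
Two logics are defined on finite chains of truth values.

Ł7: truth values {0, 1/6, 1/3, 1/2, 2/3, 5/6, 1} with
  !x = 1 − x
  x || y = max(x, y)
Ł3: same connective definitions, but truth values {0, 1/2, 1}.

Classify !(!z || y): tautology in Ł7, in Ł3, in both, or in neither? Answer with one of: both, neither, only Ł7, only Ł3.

neither

In Ł7: at y = 0, z = 0 the value is 0 — not a tautology.
In Ł3: at y = 0, z = 0 the value is 0 — not a tautology.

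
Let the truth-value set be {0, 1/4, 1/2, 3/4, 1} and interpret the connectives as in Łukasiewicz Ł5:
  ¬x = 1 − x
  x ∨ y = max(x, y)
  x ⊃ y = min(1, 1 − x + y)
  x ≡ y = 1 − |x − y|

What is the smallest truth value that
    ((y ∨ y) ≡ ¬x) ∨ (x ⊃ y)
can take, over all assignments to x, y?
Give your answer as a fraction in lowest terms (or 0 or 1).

Take x = 1/2, y = 0:
y ∨ y = 0 ∨ 0 = 0
¬x = ¬1/2 = 1/2
(y ∨ y) ≡ ¬x = 0 ≡ 1/2 = 1/2
x ⊃ y = 1/2 ⊃ 0 = 1/2
((y ∨ y) ≡ ¬x) ∨ (x ⊃ y) = 1/2 ∨ 1/2 = 1/2
No assignment yields a value below 1/2, so this is the minimum.

1/2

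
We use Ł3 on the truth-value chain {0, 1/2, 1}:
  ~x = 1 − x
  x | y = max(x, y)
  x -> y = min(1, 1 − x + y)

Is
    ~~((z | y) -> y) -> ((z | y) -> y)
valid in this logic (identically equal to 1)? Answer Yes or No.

Yes

y = 0, z = 0 ↦ 1
y = 0, z = 1/2 ↦ 1
y = 0, z = 1 ↦ 1
y = 1/2, z = 0 ↦ 1
y = 1/2, z = 1/2 ↦ 1
y = 1/2, z = 1 ↦ 1
y = 1, z = 0 ↦ 1
y = 1, z = 1/2 ↦ 1
y = 1, z = 1 ↦ 1
Every assignment gives a value ≥ 1.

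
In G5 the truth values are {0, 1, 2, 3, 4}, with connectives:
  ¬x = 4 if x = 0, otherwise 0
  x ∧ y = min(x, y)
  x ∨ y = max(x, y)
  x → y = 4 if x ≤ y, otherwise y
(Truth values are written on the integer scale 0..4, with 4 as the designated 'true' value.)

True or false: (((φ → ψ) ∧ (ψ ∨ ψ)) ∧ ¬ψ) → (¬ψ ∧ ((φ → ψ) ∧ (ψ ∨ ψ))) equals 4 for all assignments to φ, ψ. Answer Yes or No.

At φ = 2, ψ = 3, for instance:
φ → ψ = 2 → 3 = 4
ψ ∨ ψ = 3 ∨ 3 = 3
(φ → ψ) ∧ (ψ ∨ ψ) = 4 ∧ 3 = 3
¬ψ = ¬3 = 0
((φ → ψ) ∧ (ψ ∨ ψ)) ∧ ¬ψ = 3 ∧ 0 = 0
¬ψ ∧ ((φ → ψ) ∧ (ψ ∨ ψ)) = 0 ∧ 3 = 0
(((φ → ψ) ∧ (ψ ∨ ψ)) ∧ ¬ψ) → (¬ψ ∧ ((φ → ψ) ∧ (ψ ∨ ψ))) = 0 → 0 = 4
and checking the remaining 24 assignments likewise gives ≥ 4 in every case.

Yes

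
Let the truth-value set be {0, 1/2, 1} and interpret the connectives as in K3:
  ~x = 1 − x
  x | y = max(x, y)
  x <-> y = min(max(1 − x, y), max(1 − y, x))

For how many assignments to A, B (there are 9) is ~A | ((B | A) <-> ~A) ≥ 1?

3

A = 0, B = 0 ↦ 1  ≥
A = 0, B = 1/2 ↦ 1  ≥
A = 0, B = 1 ↦ 1  ≥
A = 1/2, B = 0 ↦ 1/2  <
A = 1/2, B = 1/2 ↦ 1/2  <
A = 1/2, B = 1 ↦ 1/2  <
A = 1, B = 0 ↦ 0  <
A = 1, B = 1/2 ↦ 0  <
A = 1, B = 1 ↦ 0  <
So 3 of the 9 assignments meet the threshold.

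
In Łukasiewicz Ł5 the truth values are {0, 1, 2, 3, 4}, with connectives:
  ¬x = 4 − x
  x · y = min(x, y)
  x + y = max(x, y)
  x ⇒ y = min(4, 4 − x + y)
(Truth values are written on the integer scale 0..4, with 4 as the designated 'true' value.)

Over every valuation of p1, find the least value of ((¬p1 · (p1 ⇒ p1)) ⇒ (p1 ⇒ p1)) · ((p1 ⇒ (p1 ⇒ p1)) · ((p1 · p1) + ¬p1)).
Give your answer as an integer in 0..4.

Take p1 = 2:
¬p1 = ¬2 = 2
p1 ⇒ p1 = 2 ⇒ 2 = 4
¬p1 · (p1 ⇒ p1) = 2 · 4 = 2
p1 ⇒ p1 = 2 ⇒ 2 = 4
(¬p1 · (p1 ⇒ p1)) ⇒ (p1 ⇒ p1) = 2 ⇒ 4 = 4
p1 ⇒ p1 = 2 ⇒ 2 = 4
p1 ⇒ (p1 ⇒ p1) = 2 ⇒ 4 = 4
p1 · p1 = 2 · 2 = 2
¬p1 = ¬2 = 2
(p1 · p1) + ¬p1 = 2 + 2 = 2
(p1 ⇒ (p1 ⇒ p1)) · ((p1 · p1) + ¬p1) = 4 · 2 = 2
((¬p1 · (p1 ⇒ p1)) ⇒ (p1 ⇒ p1)) · ((p1 ⇒ (p1 ⇒ p1)) · ((p1 · p1) + ¬p1)) = 4 · 2 = 2
No assignment yields a value below 2, so this is the minimum.

2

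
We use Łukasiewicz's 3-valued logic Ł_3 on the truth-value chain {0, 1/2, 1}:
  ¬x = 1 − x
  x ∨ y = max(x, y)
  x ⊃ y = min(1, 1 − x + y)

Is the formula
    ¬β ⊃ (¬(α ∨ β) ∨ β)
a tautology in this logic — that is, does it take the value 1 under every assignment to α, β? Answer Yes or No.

No

Counterexample: take α = 1/2, β = 0.
¬β = ¬0 = 1
α ∨ β = 1/2 ∨ 0 = 1/2
¬(α ∨ β) = ¬1/2 = 1/2
¬(α ∨ β) ∨ β = 1/2 ∨ 0 = 1/2
¬β ⊃ (¬(α ∨ β) ∨ β) = 1 ⊃ 1/2 = 1/2
This gives 1/2 ≠ 1.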